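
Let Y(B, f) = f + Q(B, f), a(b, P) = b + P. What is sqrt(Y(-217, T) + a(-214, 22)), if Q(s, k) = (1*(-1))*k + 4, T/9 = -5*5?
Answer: 2*I*sqrt(47) ≈ 13.711*I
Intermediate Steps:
T = -225 (T = 9*(-5*5) = 9*(-25) = -225)
a(b, P) = P + b
Q(s, k) = 4 - k (Q(s, k) = -k + 4 = 4 - k)
Y(B, f) = 4 (Y(B, f) = f + (4 - f) = 4)
sqrt(Y(-217, T) + a(-214, 22)) = sqrt(4 + (22 - 214)) = sqrt(4 - 192) = sqrt(-188) = 2*I*sqrt(47)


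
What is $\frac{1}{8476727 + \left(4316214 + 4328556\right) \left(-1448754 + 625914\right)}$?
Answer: $- \frac{1}{7113254070073} \approx -1.4058 \cdot 10^{-13}$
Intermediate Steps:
$\frac{1}{8476727 + \left(4316214 + 4328556\right) \left(-1448754 + 625914\right)} = \frac{1}{8476727 + 8644770 \left(-822840\right)} = \frac{1}{8476727 - 7113262546800} = \frac{1}{-7113254070073} = - \frac{1}{7113254070073}$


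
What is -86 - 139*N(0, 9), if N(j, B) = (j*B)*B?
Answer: -86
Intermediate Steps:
N(j, B) = j*B**2 (N(j, B) = (B*j)*B = j*B**2)
-86 - 139*N(0, 9) = -86 - 0*9**2 = -86 - 0*81 = -86 - 139*0 = -86 + 0 = -86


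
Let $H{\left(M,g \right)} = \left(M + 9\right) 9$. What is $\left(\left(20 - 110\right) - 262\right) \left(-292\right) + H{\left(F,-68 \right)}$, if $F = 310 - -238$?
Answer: $107797$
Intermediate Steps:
$F = 548$ ($F = 310 + 238 = 548$)
$H{\left(M,g \right)} = 81 + 9 M$ ($H{\left(M,g \right)} = \left(9 + M\right) 9 = 81 + 9 M$)
$\left(\left(20 - 110\right) - 262\right) \left(-292\right) + H{\left(F,-68 \right)} = \left(\left(20 - 110\right) - 262\right) \left(-292\right) + \left(81 + 9 \cdot 548\right) = \left(-90 - 262\right) \left(-292\right) + \left(81 + 4932\right) = \left(-352\right) \left(-292\right) + 5013 = 102784 + 5013 = 107797$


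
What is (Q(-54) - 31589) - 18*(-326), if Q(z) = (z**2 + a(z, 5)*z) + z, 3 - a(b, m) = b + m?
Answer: -25667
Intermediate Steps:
a(b, m) = 3 - b - m (a(b, m) = 3 - (b + m) = 3 + (-b - m) = 3 - b - m)
Q(z) = z + z**2 + z*(-2 - z) (Q(z) = (z**2 + (3 - z - 1*5)*z) + z = (z**2 + (3 - z - 5)*z) + z = (z**2 + (-2 - z)*z) + z = (z**2 + z*(-2 - z)) + z = z + z**2 + z*(-2 - z))
(Q(-54) - 31589) - 18*(-326) = (-1*(-54) - 31589) - 18*(-326) = (54 - 31589) + 5868 = -31535 + 5868 = -25667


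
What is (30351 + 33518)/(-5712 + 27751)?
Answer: 63869/22039 ≈ 2.8980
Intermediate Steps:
(30351 + 33518)/(-5712 + 27751) = 63869/22039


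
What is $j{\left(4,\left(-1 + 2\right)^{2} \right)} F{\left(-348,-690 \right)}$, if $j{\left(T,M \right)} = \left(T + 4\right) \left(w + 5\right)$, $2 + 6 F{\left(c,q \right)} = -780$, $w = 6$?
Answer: $- \frac{34408}{3} \approx -11469.0$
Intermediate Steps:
$F{\left(c,q \right)} = - \frac{391}{3}$ ($F{\left(c,q \right)} = - \frac{1}{3} + \frac{1}{6} \left(-780\right) = - \frac{1}{3} - 130 = - \frac{391}{3}$)
$j{\left(T,M \right)} = 44 + 11 T$ ($j{\left(T,M \right)} = \left(T + 4\right) \left(6 + 5\right) = \left(4 + T\right) 11 = 44 + 11 T$)
$j{\left(4,\left(-1 + 2\right)^{2} \right)} F{\left(-348,-690 \right)} = \left(44 + 11 \cdot 4\right) \left(- \frac{391}{3}\right) = \left(44 + 44\right) \left(- \frac{391}{3}\right) = 88 \left(- \frac{391}{3}\right) = - \frac{34408}{3}$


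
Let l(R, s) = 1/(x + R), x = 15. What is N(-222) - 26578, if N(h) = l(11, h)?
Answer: -691027/26 ≈ -26578.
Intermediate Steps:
l(R, s) = 1/(15 + R)
N(h) = 1/26 (N(h) = 1/(15 + 11) = 1/26)
N(-222) - 26578 = 1/26 - 26578 = -691027/26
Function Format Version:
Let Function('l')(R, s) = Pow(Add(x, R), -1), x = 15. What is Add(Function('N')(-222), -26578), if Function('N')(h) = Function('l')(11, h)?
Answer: Rational(-691027, 26) ≈ -26578.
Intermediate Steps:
Function('l')(R, s) = Pow(Add(15, R), -1)
Function('N')(h) = Rational(1, 26) (Function('N')(h) = Pow(Add(15, 11), -1) = Pow(26, -1) = Rational(1, 26))
Add(Function('N')(-222), -26578) = Add(Rational(1, 26), -26578) = Rational(-691027, 26)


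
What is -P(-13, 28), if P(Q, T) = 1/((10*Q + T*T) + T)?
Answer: -1/682 ≈ -0.0014663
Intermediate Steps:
P(Q, T) = 1/(T + T² + 10*Q) (P(Q, T) = 1/((10*Q + T²) + T) = 1/((T² + 10*Q) + T) = 1/(T + T² + 10*Q))
-P(-13, 28) = -1/(28 + 28² + 10*(-13)) = -1/(28 + 784 - 130) = -1/682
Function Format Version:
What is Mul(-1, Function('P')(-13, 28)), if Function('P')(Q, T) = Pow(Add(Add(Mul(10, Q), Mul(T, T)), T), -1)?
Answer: Rational(-1, 682) ≈ -0.0014663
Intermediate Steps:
Function('P')(Q, T) = Pow(Add(T, Pow(T, 2), Mul(10, Q)), -1) (Function('P')(Q, T) = Pow(Add(Add(Mul(10, Q), Pow(T, 2)), T), -1) = Pow(Add(Add(Pow(T, 2), Mul(10, Q)), T), -1) = Pow(Add(T, Pow(T, 2), Mul(10, Q)), -1))
Mul(-1, Function('P')(-13, 28)) = Mul(-1, Pow(Add(28, Pow(28, 2), Mul(10, -13)), -1)) = Mul(-1, Pow(Add(28, 784, -130), -1)) = Mul(-1, Pow(682, -1)) = Mul(-1, Rational(1, 682)) = Rational(-1, 682)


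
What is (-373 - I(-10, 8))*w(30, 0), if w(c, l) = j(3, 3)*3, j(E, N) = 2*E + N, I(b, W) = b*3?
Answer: -9261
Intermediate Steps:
I(b, W) = 3*b
j(E, N) = N + 2*E
w(c, l) = 27 (w(c, l) = (3 + 2*3)*3 = (3 + 6)*3 = 9*3 = 27)
(-373 - I(-10, 8))*w(30, 0) = (-373 - 3*(-10))*27 = (-373 - 1*(-30))*27 = (-373 + 30)*27 = -343*27 = -9261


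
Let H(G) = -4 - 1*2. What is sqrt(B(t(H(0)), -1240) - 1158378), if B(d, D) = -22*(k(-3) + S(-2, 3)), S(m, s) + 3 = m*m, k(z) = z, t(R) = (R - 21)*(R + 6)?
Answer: I*sqrt(1158334) ≈ 1076.3*I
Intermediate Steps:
H(G) = -6 (H(G) = -4 - 2 = -6)
t(R) = (-21 + R)*(6 + R)
S(m, s) = -3 + m**2 (S(m, s) = -3 + m*m = -3 + m**2)
B(d, D) = 44 (B(d, D) = -22*(-3 + (-3 + (-2)**2)) = -22*(-3 + (-3 + 4)) = -22*(-3 + 1) = -22*(-2) = 44)
sqrt(B(t(H(0)), -1240) - 1158378) = sqrt(44 - 1158378) = sqrt(-1158334) = I*sqrt(1158334)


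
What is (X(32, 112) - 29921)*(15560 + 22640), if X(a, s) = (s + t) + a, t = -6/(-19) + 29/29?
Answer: -21611191600/19 ≈ -1.1374e+9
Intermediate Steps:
t = 25/19 (t = -6*(-1/19) + 29*(1/29) = 6/19 + 1 = 25/19 ≈ 1.3158)
X(a, s) = 25/19 + a + s (X(a, s) = (s + 25/19) + a = (25/19 + s) + a = 25/19 + a + s)
(X(32, 112) - 29921)*(15560 + 22640) = ((25/19 + 32 + 112) - 29921)*(15560 + 22640) = (2761/19 - 29921)*38200 = -565738/19*38200 = -21611191600/19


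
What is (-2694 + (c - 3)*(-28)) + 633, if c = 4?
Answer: -2089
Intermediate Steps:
(-2694 + (c - 3)*(-28)) + 633 = (-2694 + (4 - 3)*(-28)) + 633 = (-2694 + 1*(-28)) + 633 = (-2694 - 28) + 633 = -2722 + 633 = -2089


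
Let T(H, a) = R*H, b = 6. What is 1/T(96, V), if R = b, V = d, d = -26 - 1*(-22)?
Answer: 1/576 ≈ 0.0017361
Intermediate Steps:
d = -4 (d = -26 + 22 = -4)
V = -4
R = 6
T(H, a) = 6*H
1/T(96, V) = 1/(6*96) = 1/576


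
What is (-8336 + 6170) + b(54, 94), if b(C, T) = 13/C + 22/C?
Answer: -116929/54 ≈ -2165.4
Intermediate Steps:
b(C, T) = 35/C
(-8336 + 6170) + b(54, 94) = (-8336 + 6170) + 35/54 = -2166 + 35*(1/54) = -2166 + 35/54 = -116929/54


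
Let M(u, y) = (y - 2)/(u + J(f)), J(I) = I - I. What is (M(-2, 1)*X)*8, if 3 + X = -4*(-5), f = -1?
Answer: 68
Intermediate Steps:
X = 17 (X = -3 - 4*(-5) = -3 + 20 = 17)
J(I) = 0
M(u, y) = (-2 + y)/u (M(u, y) = (y - 2)/(u + 0) = (-2 + y)/u)
(M(-2, 1)*X)*8 = (((-2 + 1)/(-2))*17)*8 = (-½*(-1)*17)*8 = ((½)*17)*8 = (17/2)*8 = 68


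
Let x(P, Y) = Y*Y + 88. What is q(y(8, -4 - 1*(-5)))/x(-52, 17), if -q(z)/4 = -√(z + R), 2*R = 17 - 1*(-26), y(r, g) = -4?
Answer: 2*√70/377 ≈ 0.044385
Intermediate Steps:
x(P, Y) = 88 + Y² (x(P, Y) = Y² + 88 = 88 + Y²)
R = 43/2 (R = (17 - 1*(-26))/2 = (17 + 26)/2 = (½)*43 = 43/2 ≈ 21.500)
q(z) = 4*√(43/2 + z) (q(z) = -(-4)*√(z + 43/2) = -(-4)*√(43/2 + z) = 4*√(43/2 + z))
q(y(8, -4 - 1*(-5)))/x(-52, 17) = (2*√(86 + 4*(-4)))/(88 + 17²) = (2*√(86 - 16))/(88 + 289) = (2*√70)/377 = (2*√70)*(1/377) = 2*√70/377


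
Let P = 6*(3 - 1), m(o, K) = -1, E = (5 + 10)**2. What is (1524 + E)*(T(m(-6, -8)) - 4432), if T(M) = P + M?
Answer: -7732329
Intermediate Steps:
E = 225 (E = 15**2 = 225)
P = 12 (P = 6*2 = 12)
T(M) = 12 + M
(1524 + E)*(T(m(-6, -8)) - 4432) = (1524 + 225)*((12 - 1) - 4432) = 1749*(11 - 4432) = 1749*(-4421) = -7732329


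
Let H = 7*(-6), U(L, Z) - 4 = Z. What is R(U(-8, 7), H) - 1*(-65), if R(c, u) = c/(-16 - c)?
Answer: 1744/27 ≈ 64.593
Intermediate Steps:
U(L, Z) = 4 + Z
H = -42
R(U(-8, 7), H) - 1*(-65) = -(4 + 7)/(16 + (4 + 7)) - 1*(-65) = -1*11/(16 + 11) + 65 = -1*11/27 + 65 = -1*11*1/27 + 65 = -11/27 + 65 = 1744/27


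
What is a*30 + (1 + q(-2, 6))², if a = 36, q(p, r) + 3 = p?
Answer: 1096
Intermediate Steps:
q(p, r) = -3 + p
a*30 + (1 + q(-2, 6))² = 36*30 + (1 + (-3 - 2))² = 1080 + (1 - 5)² = 1080 + (-4)² = 1080 + 16 = 1096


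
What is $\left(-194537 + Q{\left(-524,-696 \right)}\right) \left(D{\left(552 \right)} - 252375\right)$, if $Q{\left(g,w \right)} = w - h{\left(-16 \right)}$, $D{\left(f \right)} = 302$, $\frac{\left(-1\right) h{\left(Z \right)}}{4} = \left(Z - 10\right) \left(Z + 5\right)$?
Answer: $48924596497$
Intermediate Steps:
$h{\left(Z \right)} = - 4 \left(-10 + Z\right) \left(5 + Z\right)$ ($h{\left(Z \right)} = - 4 \left(Z - 10\right) \left(Z + 5\right) = - 4 \left(-10 + Z\right) \left(5 + Z\right)$)
$Q{\left(g,w \right)} = 1144 + w$ ($Q{\left(g,w \right)} = w - \left(200 - 4 \left(-16\right)^{2} + 20 \left(-16\right)\right) = w - \left(200 - 1024 - 320\right) = w - -1144 = w + 1144 = 1144 + w$)
$\left(-194537 + Q{\left(-524,-696 \right)}\right) \left(D{\left(552 \right)} - 252375\right) = \left(-194537 + \left(1144 - 696\right)\right) \left(302 - 252375\right) = \left(-194537 + 448\right) \left(-252073\right) = \left(-194089\right) \left(-252073\right) = 48924596497$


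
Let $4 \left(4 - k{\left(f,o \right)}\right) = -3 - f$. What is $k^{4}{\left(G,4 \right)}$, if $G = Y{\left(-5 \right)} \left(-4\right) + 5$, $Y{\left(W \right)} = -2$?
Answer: $4096$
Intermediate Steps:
$G = 13$ ($G = \left(-2\right) \left(-4\right) + 5 = 8 + 5 = 13$)
$k{\left(f,o \right)} = \frac{19}{4} + \frac{f}{4}$ ($k{\left(f,o \right)} = 4 - \frac{-3 - f}{4} = 4 + \left(\frac{3}{4} + \frac{f}{4}\right) = \frac{19}{4} + \frac{f}{4}$)
$k^{4}{\left(G,4 \right)} = \left(\frac{19}{4} + \frac{1}{4} \cdot 13\right)^{4} = \left(\frac{19}{4} + \frac{13}{4}\right)^{4} = 8^{4} = 4096$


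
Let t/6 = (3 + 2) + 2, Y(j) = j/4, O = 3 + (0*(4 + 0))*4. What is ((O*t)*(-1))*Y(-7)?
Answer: 441/2 ≈ 220.50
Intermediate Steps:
O = 3 (O = 3 + (0*4)*4 = 3 + 0*4 = 3 + 0 = 3)
Y(j) = j/4 (Y(j) = j*(¼) = j/4)
t = 42 (t = 6*((3 + 2) + 2) = 6*(5 + 2) = 6*7 = 42)
((O*t)*(-1))*Y(-7) = ((3*42)*(-1))*((¼)*(-7)) = (126*(-1))*(-7/4) = -126*(-7/4) = 441/2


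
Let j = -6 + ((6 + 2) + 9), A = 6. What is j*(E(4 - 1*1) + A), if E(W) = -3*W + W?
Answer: 0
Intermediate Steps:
E(W) = -2*W
j = 11 (j = -6 + (8 + 9) = -6 + 17 = 11)
j*(E(4 - 1*1) + A) = 11*(-2*(4 - 1*1) + 6) = 11*(-2*(4 - 1) + 6) = 11*(-2*3 + 6) = 11*(-6 + 6) = 11*0 = 0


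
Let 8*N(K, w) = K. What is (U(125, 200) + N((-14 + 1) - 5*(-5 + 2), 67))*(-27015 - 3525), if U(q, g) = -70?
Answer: 2130165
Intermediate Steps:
N(K, w) = K/8
(U(125, 200) + N((-14 + 1) - 5*(-5 + 2), 67))*(-27015 - 3525) = (-70 + ((-14 + 1) - 5*(-5 + 2))/8)*(-27015 - 3525) = (-70 + (-13 - 5*(-3))/8)*(-30540) = (-70 + (-13 + 15)/8)*(-30540) = (-70 + (⅛)*2)*(-30540) = (-70 + ¼)*(-30540) = -279/4*(-30540) = 2130165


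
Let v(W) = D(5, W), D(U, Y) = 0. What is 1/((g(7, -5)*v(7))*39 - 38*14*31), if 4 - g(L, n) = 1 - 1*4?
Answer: -1/16492 ≈ -6.0635e-5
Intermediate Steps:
v(W) = 0
g(L, n) = 7 (g(L, n) = 4 - (1 - 1*4) = 4 - (1 - 4) = 4 - 1*(-3) = 4 + 3 = 7)
1/((g(7, -5)*v(7))*39 - 38*14*31) = 1/((7*0)*39 - 38*14*31) = 1/(0*39 - 532*31) = 1/(0 - 16492) = 1/(-16492) = -1/16492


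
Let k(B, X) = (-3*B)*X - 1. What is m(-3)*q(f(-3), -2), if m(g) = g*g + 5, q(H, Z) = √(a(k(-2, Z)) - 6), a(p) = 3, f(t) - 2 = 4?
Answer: 14*I*√3 ≈ 24.249*I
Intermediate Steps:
k(B, X) = -1 - 3*B*X (k(B, X) = -3*B*X - 1 = -1 - 3*B*X)
f(t) = 6 (f(t) = 2 + 4 = 6)
q(H, Z) = I*√3 (q(H, Z) = √(3 - 6) = √(-3) = I*√3)
m(g) = 5 + g² (m(g) = g² + 5 = 5 + g²)
m(-3)*q(f(-3), -2) = (5 + (-3)²)*(I*√3) = (5 + 9)*(I*√3) = 14*(I*√3) = 14*I*√3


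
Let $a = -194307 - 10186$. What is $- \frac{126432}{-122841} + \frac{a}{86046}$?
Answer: $- \frac{1582350749}{1174441854} \approx -1.3473$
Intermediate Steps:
$a = -204493$ ($a = -194307 - 10186 = -204493$)
$- \frac{126432}{-122841} + \frac{a}{86046} = - \frac{126432}{-122841} - \frac{204493}{86046} = \left(-126432\right) \left(- \frac{1}{122841}\right) - \frac{204493}{86046} = \frac{14048}{13649} - \frac{204493}{86046} = - \frac{1582350749}{1174441854}$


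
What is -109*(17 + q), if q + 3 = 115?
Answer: -14061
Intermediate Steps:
q = 112 (q = -3 + 115 = 112)
-109*(17 + q) = -109*(17 + 112) = -109*129 = -14061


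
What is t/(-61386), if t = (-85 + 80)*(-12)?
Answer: -10/10231 ≈ -0.00097742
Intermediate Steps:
t = 60 (t = -5*(-12) = 60)
t/(-61386) = 60/(-61386) = 60*(-1/61386) = -10/10231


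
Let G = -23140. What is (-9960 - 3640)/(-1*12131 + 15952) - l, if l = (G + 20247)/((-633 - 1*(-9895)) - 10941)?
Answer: -33888553/6415459 ≈ -5.2823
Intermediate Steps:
l = 2893/1679 (l = (-23140 + 20247)/((-633 - 1*(-9895)) - 10941) = -2893/((-633 + 9895) - 10941) = -2893/(9262 - 10941) = -2893/(-1679) = -2893*(-1/1679) = 2893/1679 ≈ 1.7230)
(-9960 - 3640)/(-1*12131 + 15952) - l = (-9960 - 3640)/(-1*12131 + 15952) - 1*2893/1679 = -13600/(-12131 + 15952) - 2893/1679 = -13600/3821 - 2893/1679 = -33888553/6415459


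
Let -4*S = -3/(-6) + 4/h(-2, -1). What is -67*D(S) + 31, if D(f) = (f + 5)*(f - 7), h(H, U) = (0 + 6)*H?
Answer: 1365293/576 ≈ 2370.3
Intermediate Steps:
h(H, U) = 6*H
S = -1/24 (S = -(-3/(-6) + 4/((6*(-2))))/4 = -(-3*(-1/6) + 4/(-12))/4 = -(1/2 + 4*(-1/12))/4 = -(1/2 - 1/3)/4 = -1/4*1/6 = -1/24 ≈ -0.041667)
D(f) = (-7 + f)*(5 + f) (D(f) = (5 + f)*(-7 + f) = (-7 + f)*(5 + f))
-67*D(S) + 31 = -67*(-35 + (-1/24)**2 - 2*(-1/24)) + 31 = -67*(-35 + 1/576 + 1/12) + 31 = -67*(-20111/576) + 31 = 1347437/576 + 31 = 1365293/576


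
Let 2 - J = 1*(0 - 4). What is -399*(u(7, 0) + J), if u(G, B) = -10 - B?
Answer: 1596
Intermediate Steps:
J = 6 (J = 2 - (0 - 4) = 2 - (-4) = 2 - 1*(-4) = 2 + 4 = 6)
-399*(u(7, 0) + J) = -399*((-10 - 1*0) + 6) = -399*((-10 + 0) + 6) = -399*(-10 + 6) = -399*(-4) = 1596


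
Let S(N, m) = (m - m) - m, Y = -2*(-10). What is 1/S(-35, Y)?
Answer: -1/20 ≈ -0.050000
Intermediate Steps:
Y = 20
S(N, m) = -m (S(N, m) = 0 - m = -m)
1/S(-35, Y) = 1/(-1*20) = 1/(-20) = -1/20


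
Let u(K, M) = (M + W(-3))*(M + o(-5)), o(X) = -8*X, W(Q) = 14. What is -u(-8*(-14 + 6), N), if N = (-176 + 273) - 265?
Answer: -19712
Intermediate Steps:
N = -168 (N = 97 - 265 = -168)
u(K, M) = (14 + M)*(40 + M) (u(K, M) = (M + 14)*(M - 8*(-5)) = (14 + M)*(M + 40) = (14 + M)*(40 + M))
-u(-8*(-14 + 6), N) = -(560 + (-168)² + 54*(-168)) = -(560 + 28224 - 9072) = -1*19712 = -19712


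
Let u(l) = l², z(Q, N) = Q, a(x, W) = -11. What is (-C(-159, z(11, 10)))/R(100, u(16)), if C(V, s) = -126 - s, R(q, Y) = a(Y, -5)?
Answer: -137/11 ≈ -12.455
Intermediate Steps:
R(q, Y) = -11
(-C(-159, z(11, 10)))/R(100, u(16)) = -(-126 - 1*11)/(-11) = -(-126 - 11)*(-1/11) = -1*(-137)*(-1/11) = 137*(-1/11) = -137/11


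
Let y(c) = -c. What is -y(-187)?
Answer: -187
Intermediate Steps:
-y(-187) = -(-1)*(-187) = -1*187 = -187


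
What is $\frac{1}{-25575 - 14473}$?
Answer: $- \frac{1}{40048} \approx -2.497 \cdot 10^{-5}$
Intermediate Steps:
$\frac{1}{-25575 - 14473} = \frac{1}{-40048} = - \frac{1}{40048}$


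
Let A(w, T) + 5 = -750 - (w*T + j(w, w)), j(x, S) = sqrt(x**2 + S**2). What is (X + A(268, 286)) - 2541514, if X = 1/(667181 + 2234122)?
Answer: -7598271748850/2901303 - 268*sqrt(2) ≈ -2.6193e+6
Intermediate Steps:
j(x, S) = sqrt(S**2 + x**2)
X = 1/2901303 ≈ 3.4467e-7
A(w, T) = -755 - T*w - sqrt(2)*sqrt(w**2) (A(w, T) = -5 + (-750 - (w*T + sqrt(w**2 + w**2))) = -5 + (-750 - (T*w + sqrt(2*w**2))) = -5 + (-750 - (T*w + sqrt(2)*sqrt(w**2))) = -5 + (-750 + (-T*w - sqrt(2)*sqrt(w**2))) = -5 + (-750 - T*w - sqrt(2)*sqrt(w**2)) = -755 - T*w - sqrt(2)*sqrt(w**2))
(X + A(268, 286)) - 2541514 = (1/2901303 + (-755 - 1*286*268 - sqrt(2)*sqrt(268**2))) - 2541514 = (1/2901303 + (-755 - 76648 - sqrt(2)*sqrt(71824))) - 2541514 = (1/2901303 + (-755 - 76648 - 1*sqrt(2)*268)) - 2541514 = (1/2901303 + (-755 - 76648 - 268*sqrt(2))) - 2541514 = (1/2901303 + (-77403 - 268*sqrt(2))) - 2541514 = (-224569556108/2901303 - 268*sqrt(2)) - 2541514 = -7598271748850/2901303 - 268*sqrt(2)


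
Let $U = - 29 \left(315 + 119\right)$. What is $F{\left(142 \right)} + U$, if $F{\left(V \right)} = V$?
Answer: $-12444$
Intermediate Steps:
$U = -12586$ ($U = \left(-29\right) 434 = -12586$)
$F{\left(142 \right)} + U = 142 - 12586 = -12444$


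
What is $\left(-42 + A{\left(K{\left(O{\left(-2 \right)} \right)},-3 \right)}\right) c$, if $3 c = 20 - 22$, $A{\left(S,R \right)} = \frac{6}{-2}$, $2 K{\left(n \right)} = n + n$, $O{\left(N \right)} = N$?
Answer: $30$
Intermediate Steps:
$K{\left(n \right)} = n$ ($K{\left(n \right)} = \frac{n + n}{2} = \frac{2 n}{2} = n$)
$A{\left(S,R \right)} = -3$ ($A{\left(S,R \right)} = 6 \left(- \frac{1}{2}\right) = -3$)
$c = - \frac{2}{3}$ ($c = \frac{20 - 22}{3} = \frac{1}{3} \left(-2\right) = - \frac{2}{3} \approx -0.66667$)
$\left(-42 + A{\left(K{\left(O{\left(-2 \right)} \right)},-3 \right)}\right) c = \left(-42 - 3\right) \left(- \frac{2}{3}\right) = \left(-45\right) \left(- \frac{2}{3}\right) = 30$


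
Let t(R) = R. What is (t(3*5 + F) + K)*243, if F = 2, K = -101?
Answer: -20412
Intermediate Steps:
(t(3*5 + F) + K)*243 = ((3*5 + 2) - 101)*243 = ((15 + 2) - 101)*243 = (17 - 101)*243 = -84*243 = -20412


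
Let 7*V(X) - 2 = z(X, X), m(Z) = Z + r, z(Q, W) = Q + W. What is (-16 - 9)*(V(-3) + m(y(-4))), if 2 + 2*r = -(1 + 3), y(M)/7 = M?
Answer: 5525/7 ≈ 789.29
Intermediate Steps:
y(M) = 7*M
r = -3 (r = -1 + (-(1 + 3))/2 = -1 + (-1*4)/2 = -1 + (½)*(-4) = -1 - 2 = -3)
m(Z) = -3 + Z (m(Z) = Z - 3 = -3 + Z)
V(X) = 2/7 + 2*X/7 (V(X) = 2/7 + (X + X)/7 = 2/7 + (2*X)/7 = 2/7 + 2*X/7)
(-16 - 9)*(V(-3) + m(y(-4))) = (-16 - 9)*((2/7 + (2/7)*(-3)) + (-3 + 7*(-4))) = -25*((2/7 - 6/7) + (-3 - 28)) = -25*(-4/7 - 31) = -25*(-221/7) = 5525/7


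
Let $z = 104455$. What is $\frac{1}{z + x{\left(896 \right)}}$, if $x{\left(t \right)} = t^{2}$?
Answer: $\frac{1}{907271} \approx 1.1022 \cdot 10^{-6}$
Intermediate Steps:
$\frac{1}{z + x{\left(896 \right)}} = \frac{1}{104455 + 896^{2}} = \frac{1}{104455 + 802816} = \frac{1}{907271}$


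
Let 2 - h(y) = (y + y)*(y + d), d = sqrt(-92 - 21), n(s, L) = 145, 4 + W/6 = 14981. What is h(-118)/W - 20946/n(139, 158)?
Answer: -18493011/127745 + 118*I*sqrt(113)/44931 ≈ -144.77 + 0.027917*I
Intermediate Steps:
W = 89862 (W = -24 + 6*14981 = -24 + 89886 = 89862)
d = I*sqrt(113) (d = sqrt(-113) = I*sqrt(113) ≈ 10.63*I)
h(y) = 2 - 2*y*(y + I*sqrt(113)) (h(y) = 2 - (y + y)*(y + I*sqrt(113)) = 2 - 2*y*(y + I*sqrt(113)))
h(-118)/W - 20946/n(139, 158) = (2 - 2*(-118)**2 - 2*I*(-118)*sqrt(113))/89862 - 20946/145 = (2 - 2*13924 + 236*I*sqrt(113))*(1/89862) - 20946*1/145 = (2 - 27848 + 236*I*sqrt(113))*(1/89862) - 20946/145 = (-27846 + 236*I*sqrt(113))*(1/89862) - 20946/145 = (-273/881 + 118*I*sqrt(113)/44931) - 20946/145 = -18493011/127745 + 118*I*sqrt(113)/44931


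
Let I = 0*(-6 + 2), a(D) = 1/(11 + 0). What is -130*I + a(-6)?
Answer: 1/11 ≈ 0.090909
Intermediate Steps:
a(D) = 1/11
I = 0 (I = 0*(-4) = 0)
-130*I + a(-6) = -130*0 + 1/11 = 0 + 1/11 = 1/11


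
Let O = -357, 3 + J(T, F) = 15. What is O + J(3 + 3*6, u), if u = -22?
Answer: -345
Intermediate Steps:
J(T, F) = 12 (J(T, F) = -3 + 15 = 12)
O + J(3 + 3*6, u) = -357 + 12 = -345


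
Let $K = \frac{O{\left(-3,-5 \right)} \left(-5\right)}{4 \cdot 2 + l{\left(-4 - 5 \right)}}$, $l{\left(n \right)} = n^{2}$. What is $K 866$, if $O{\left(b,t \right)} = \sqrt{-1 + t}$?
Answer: $- \frac{4330 i \sqrt{6}}{89} \approx - 119.17 i$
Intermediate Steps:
$K = - \frac{5 i \sqrt{6}}{89}$ ($K = \frac{\sqrt{-1 - 5} \left(-5\right)}{4 \cdot 2 + \left(-4 - 5\right)^{2}} = \frac{\sqrt{-6} \left(-5\right)}{8 + \left(-4 - 5\right)^{2}} = \frac{i \sqrt{6} \left(-5\right)}{8 + \left(-9\right)^{2}} = \frac{\left(-5\right) i \sqrt{6}}{8 + 81} = \frac{\left(-5\right) i \sqrt{6}}{89} = - 5 i \sqrt{6} \cdot \frac{1}{89} = - \frac{5 i \sqrt{6}}{89} \approx - 0.13761 i$)
$K 866 = - \frac{5 i \sqrt{6}}{89} \cdot 866 = - \frac{4330 i \sqrt{6}}{89}$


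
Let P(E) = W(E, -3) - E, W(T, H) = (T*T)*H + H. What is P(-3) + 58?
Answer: 31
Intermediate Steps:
W(T, H) = H + H*T² (W(T, H) = T²*H + H = H*T² + H = H + H*T²)
P(E) = -3 - E - 3*E² (P(E) = -3*(1 + E²) - E = (-3 - 3*E²) - E = -3 - E - 3*E²)
P(-3) + 58 = (-3 - 1*(-3) - 3*(-3)²) + 58 = (-3 + 3 - 3*9) + 58 = (-3 + 3 - 27) + 58 = -27 + 58 = 31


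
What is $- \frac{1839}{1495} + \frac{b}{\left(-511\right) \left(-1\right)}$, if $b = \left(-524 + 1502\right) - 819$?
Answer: $- \frac{702024}{763945} \approx -0.91895$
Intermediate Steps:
$b = 159$ ($b = 978 - 819 = 159$)
$- \frac{1839}{1495} + \frac{b}{\left(-511\right) \left(-1\right)} = - \frac{1839}{1495} + \frac{159}{\left(-511\right) \left(-1\right)} = \left(-1839\right) \frac{1}{1495} + \frac{159}{511} = - \frac{1839}{1495} + 159 \cdot \frac{1}{511} = - \frac{1839}{1495} + \frac{159}{511} = - \frac{702024}{763945}$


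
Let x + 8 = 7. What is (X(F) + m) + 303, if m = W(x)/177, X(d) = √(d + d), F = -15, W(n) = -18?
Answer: 17871/59 + I*√30 ≈ 302.9 + 5.4772*I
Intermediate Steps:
x = -1 (x = -8 + 7 = -1)
X(d) = √2*√d (X(d) = √(2*d) = √2*√d)
m = -6/59 (m = -18/177 = -18*1/177 = -6/59 ≈ -0.10169)
(X(F) + m) + 303 = (√2*√(-15) - 6/59) + 303 = (√2*(I*√15) - 6/59) + 303 = (I*√30 - 6/59) + 303 = (-6/59 + I*√30) + 303 = 17871/59 + I*√30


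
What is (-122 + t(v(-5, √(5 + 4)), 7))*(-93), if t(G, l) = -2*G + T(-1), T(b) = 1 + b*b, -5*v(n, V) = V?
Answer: 55242/5 ≈ 11048.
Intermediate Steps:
v(n, V) = -V/5
T(b) = 1 + b²
t(G, l) = 2 - 2*G (t(G, l) = -2*G + (1 + (-1)²) = -2*G + (1 + 1) = -2*G + 2 = 2 - 2*G)
(-122 + t(v(-5, √(5 + 4)), 7))*(-93) = (-122 + (2 - (-2)*√(5 + 4)/5))*(-93) = (-122 + (2 - (-2)*√9/5))*(-93) = (-122 + (2 - (-2)*3/5))*(-93) = (-122 + (2 - 2*(-⅗)))*(-93) = (-122 + (2 + 6/5))*(-93) = (-122 + 16/5)*(-93) = -594/5*(-93) = 55242/5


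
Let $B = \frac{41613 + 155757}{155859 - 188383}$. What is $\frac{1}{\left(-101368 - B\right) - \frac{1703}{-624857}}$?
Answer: $- \frac{10161424534}{1029981590455281} \approx -9.8656 \cdot 10^{-6}$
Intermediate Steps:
$B = - \frac{98685}{16262}$ ($B = \frac{197370}{-32524} = 197370 \left(- \frac{1}{32524}\right) = - \frac{98685}{16262} \approx -6.0684$)
$\frac{1}{\left(-101368 - B\right) - \frac{1703}{-624857}} = \frac{1}{\left(-101368 - - \frac{98685}{16262}\right) - \frac{1703}{-624857}} = \frac{1}{\left(-101368 + \frac{98685}{16262}\right) - - \frac{1703}{624857}} = \frac{1}{- \frac{1648347731}{16262} + \frac{1703}{624857}} = \frac{1}{- \frac{1029981590455281}{10161424534}} = - \frac{10161424534}{1029981590455281}$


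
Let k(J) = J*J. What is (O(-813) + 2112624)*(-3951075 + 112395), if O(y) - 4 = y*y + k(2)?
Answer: -10646966686680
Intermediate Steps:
k(J) = J²
O(y) = 8 + y² (O(y) = 4 + (y*y + 2²) = 4 + (y² + 4) = 4 + (4 + y²) = 8 + y²)
(O(-813) + 2112624)*(-3951075 + 112395) = ((8 + (-813)²) + 2112624)*(-3951075 + 112395) = ((8 + 660969) + 2112624)*(-3838680) = (660977 + 2112624)*(-3838680) = 2773601*(-3838680) = -10646966686680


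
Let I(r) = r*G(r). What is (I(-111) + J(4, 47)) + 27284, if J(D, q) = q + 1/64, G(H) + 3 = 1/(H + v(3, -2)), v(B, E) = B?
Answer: 15935065/576 ≈ 27665.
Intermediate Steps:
G(H) = -3 + 1/(3 + H) (G(H) = -3 + 1/(H + 3) = -3 + 1/(3 + H))
J(D, q) = 1/64 + q (J(D, q) = q + 1/64 = 1/64 + q)
I(r) = r*(-8 - 3*r)/(3 + r) (I(r) = r*((-8 - 3*r)/(3 + r)) = r*(-8 - 3*r)/(3 + r))
(I(-111) + J(4, 47)) + 27284 = (-1*(-111)*(8 + 3*(-111))/(3 - 111) + (1/64 + 47)) + 27284 = (-1*(-111)*(8 - 333)/(-108) + 3009/64) + 27284 = (-1*(-111)*(-1/108)*(-325) + 3009/64) + 27284 = (12025/36 + 3009/64) + 27284 = 219481/576 + 27284 = 15935065/576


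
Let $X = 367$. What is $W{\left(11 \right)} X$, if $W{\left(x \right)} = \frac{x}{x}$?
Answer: $367$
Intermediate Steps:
$W{\left(x \right)} = 1$
$W{\left(11 \right)} X = 1 \cdot 367 = 367$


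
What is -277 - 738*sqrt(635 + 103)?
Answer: -277 - 2214*sqrt(82) ≈ -20326.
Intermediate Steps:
-277 - 738*sqrt(635 + 103) = -277 - 2214*sqrt(82)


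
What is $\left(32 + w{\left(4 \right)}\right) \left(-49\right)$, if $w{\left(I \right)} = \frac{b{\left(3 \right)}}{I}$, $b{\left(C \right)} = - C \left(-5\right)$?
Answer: $- \frac{7007}{4} \approx -1751.8$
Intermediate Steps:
$b{\left(C \right)} = 5 C$
$w{\left(I \right)} = \frac{15}{I}$ ($w{\left(I \right)} = \frac{5 \cdot 3}{I} = \frac{15}{I}$)
$\left(32 + w{\left(4 \right)}\right) \left(-49\right) = \left(32 + \frac{15}{4}\right) \left(-49\right) = \frac{143}{4} \left(-49\right) = - \frac{7007}{4}$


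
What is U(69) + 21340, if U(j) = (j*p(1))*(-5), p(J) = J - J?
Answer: 21340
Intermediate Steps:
p(J) = 0
U(j) = 0 (U(j) = (j*0)*(-5) = 0*(-5) = 0)
U(69) + 21340 = 0 + 21340 = 21340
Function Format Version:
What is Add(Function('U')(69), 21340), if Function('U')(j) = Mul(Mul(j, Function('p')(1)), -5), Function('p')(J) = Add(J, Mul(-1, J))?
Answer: 21340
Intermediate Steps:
Function('p')(J) = 0
Function('U')(j) = 0 (Function('U')(j) = Mul(Mul(j, 0), -5) = Mul(0, -5) = 0)
Add(Function('U')(69), 21340) = Add(0, 21340) = 21340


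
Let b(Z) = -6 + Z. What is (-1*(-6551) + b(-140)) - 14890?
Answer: -8485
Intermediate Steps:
(-1*(-6551) + b(-140)) - 14890 = (-1*(-6551) + (-6 - 140)) - 14890 = (6551 - 146) - 14890 = 6405 - 14890 = -8485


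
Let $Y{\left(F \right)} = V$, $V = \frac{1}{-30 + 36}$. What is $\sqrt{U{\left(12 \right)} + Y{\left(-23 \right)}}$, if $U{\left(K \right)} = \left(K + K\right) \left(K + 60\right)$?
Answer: $\frac{\sqrt{62214}}{6} \approx 41.571$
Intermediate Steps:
$V = \frac{1}{6} \approx 0.16667$
$U{\left(K \right)} = 2 K \left(60 + K\right)$
$Y{\left(F \right)} = \frac{1}{6}$
$\sqrt{U{\left(12 \right)} + Y{\left(-23 \right)}} = \sqrt{2 \cdot 12 \left(60 + 12\right) + \frac{1}{6}} = \sqrt{2 \cdot 12 \cdot 72 + \frac{1}{6}} = \sqrt{1728 + \frac{1}{6}} = \sqrt{\frac{10369}{6}} = \frac{\sqrt{62214}}{6}$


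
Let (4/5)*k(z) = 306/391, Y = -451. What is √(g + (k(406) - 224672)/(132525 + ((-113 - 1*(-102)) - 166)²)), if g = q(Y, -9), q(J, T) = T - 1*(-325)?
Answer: √496507461190613/1256214 ≈ 17.738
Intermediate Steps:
q(J, T) = 325 + T (q(J, T) = T + 325 = 325 + T)
k(z) = 45/46 (k(z) = 5*(306/391)/4 = 5*(306*(1/391))/4 = (5/4)*(18/23) = 45/46)
g = 316 (g = 325 - 9 = 316)
√(g + (k(406) - 224672)/(132525 + ((-113 - 1*(-102)) - 166)²)) = √(316 + (45/46 - 224672)/(132525 + ((-113 - 1*(-102)) - 166)²)) = √(316 - 10334867/(46*(132525 + ((-113 + 102) - 166)²))) = √(316 - 10334867/(46*(132525 + (-11 - 166)²))) = √(316 - 10334867/(46*(132525 + (-177)²))) = √(316 - 10334867/(46*(132525 + 31329))) = √(316 - 10334867/46/163854) = √(316 - 10334867/46*1/163854) = √(316 - 10334867/7537284) = √(2371446877/7537284) = √496507461190613/1256214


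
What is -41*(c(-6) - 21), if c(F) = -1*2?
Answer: 943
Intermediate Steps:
c(F) = -2
-41*(c(-6) - 21) = -41*(-2 - 21) = -41*(-23) = 943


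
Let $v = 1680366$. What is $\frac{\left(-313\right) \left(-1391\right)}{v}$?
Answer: $\frac{435383}{1680366} \approx 0.2591$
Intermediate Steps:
$\frac{\left(-313\right) \left(-1391\right)}{v} = \frac{\left(-313\right) \left(-1391\right)}{1680366} = 435383 \cdot \frac{1}{1680366} = \frac{435383}{1680366}$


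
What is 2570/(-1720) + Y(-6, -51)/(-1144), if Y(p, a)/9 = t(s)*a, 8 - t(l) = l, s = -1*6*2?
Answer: 160619/24596 ≈ 6.5303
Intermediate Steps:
s = -12 (s = -6*2 = -12)
t(l) = 8 - l
Y(p, a) = 180*a (Y(p, a) = 9*((8 - 1*(-12))*a) = 9*((8 + 12)*a) = 9*(20*a) = 180*a)
2570/(-1720) + Y(-6, -51)/(-1144) = 2570/(-1720) + (180*(-51))/(-1144) = 2570*(-1/1720) - 9180*(-1/1144) = -257/172 + 2295/286 = 160619/24596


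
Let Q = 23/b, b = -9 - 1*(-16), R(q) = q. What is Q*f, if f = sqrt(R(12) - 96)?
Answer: 46*I*sqrt(21)/7 ≈ 30.114*I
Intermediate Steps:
b = 7 (b = -9 + 16 = 7)
f = 2*I*sqrt(21) (f = sqrt(12 - 96) = sqrt(-84) = 2*I*sqrt(21) ≈ 9.1651*I)
Q = 23/7 ≈ 3.2857
Q*f = 23*(2*I*sqrt(21))/7 = 46*I*sqrt(21)/7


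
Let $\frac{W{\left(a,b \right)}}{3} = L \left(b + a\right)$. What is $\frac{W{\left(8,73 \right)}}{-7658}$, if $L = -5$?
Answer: $\frac{1215}{7658} \approx 0.15866$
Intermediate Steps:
$W{\left(a,b \right)} = - 15 a - 15 b$ ($W{\left(a,b \right)} = 3 \left(- 5 \left(b + a\right)\right) = 3 \left(- 5 \left(a + b\right)\right) = 3 \left(- 5 a - 5 b\right) = - 15 a - 15 b$)
$\frac{W{\left(8,73 \right)}}{-7658} = \frac{\left(-15\right) 8 - 1095}{-7658} = \left(-120 - 1095\right) \left(- \frac{1}{7658}\right) = \left(-1215\right) \left(- \frac{1}{7658}\right) = \frac{1215}{7658}$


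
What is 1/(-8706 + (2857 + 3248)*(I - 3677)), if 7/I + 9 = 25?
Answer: -16/359265921 ≈ -4.4535e-8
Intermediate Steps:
I = 7/16 (I = 7/(-9 + 25) = 7/16 ≈ 0.43750)
1/(-8706 + (2857 + 3248)*(I - 3677)) = 1/(-8706 + (2857 + 3248)*(7/16 - 3677)) = 1/(-8706 + 6105*(-58825/16)) = 1/(-8706 - 359126625/16) = 1/(-359265921/16) = -16/359265921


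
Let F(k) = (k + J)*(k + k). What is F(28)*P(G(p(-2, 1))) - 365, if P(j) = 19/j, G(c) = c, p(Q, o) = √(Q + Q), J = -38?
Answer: -365 + 5320*I ≈ -365.0 + 5320.0*I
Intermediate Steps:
p(Q, o) = √2*√Q (p(Q, o) = √(2*Q) = √2*√Q)
F(k) = 2*k*(-38 + k) (F(k) = (k - 38)*(k + k) = (-38 + k)*(2*k) = 2*k*(-38 + k))
F(28)*P(G(p(-2, 1))) - 365 = (2*28*(-38 + 28))*(19/((√2*√(-2)))) - 365 = (2*28*(-10))*(19/((√2*(I*√2)))) - 365 = -10640/(2*I) - 365 = -10640*(-I/2) - 365 = -(-5320)*I - 365 = 5320*I - 365 = -365 + 5320*I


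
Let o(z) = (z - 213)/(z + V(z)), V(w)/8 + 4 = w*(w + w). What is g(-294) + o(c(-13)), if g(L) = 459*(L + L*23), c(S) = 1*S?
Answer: -8611714162/2659 ≈ -3.2387e+6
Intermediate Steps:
c(S) = S
V(w) = -32 + 16*w² (V(w) = -32 + 8*(w*(w + w)) = -32 + 8*(w*(2*w)) = -32 + 8*(2*w²) = -32 + 16*w²)
g(L) = 11016*L (g(L) = 459*(L + 23*L) = 459*(24*L) = 11016*L)
o(z) = (-213 + z)/(-32 + z + 16*z²) (o(z) = (z - 213)/(z + (-32 + 16*z²)) = (-213 + z)/(-32 + z + 16*z²))
g(-294) + o(c(-13)) = 11016*(-294) + (-213 - 13)/(-32 - 13 + 16*(-13)²) = -3238704 - 226/(-32 - 13 + 16*169) = -3238704 - 226/(-32 - 13 + 2704) = -3238704 - 226/2659 = -8611714162/2659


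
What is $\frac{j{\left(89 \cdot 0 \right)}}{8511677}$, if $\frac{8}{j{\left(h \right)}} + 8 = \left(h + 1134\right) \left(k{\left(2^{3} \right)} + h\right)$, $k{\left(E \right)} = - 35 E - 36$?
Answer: $- \frac{1}{381272059538} \approx -2.6228 \cdot 10^{-12}$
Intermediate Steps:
$k{\left(E \right)} = -36 - 35 E$
$j{\left(h \right)} = \frac{8}{-8 + \left(-316 + h\right) \left(1134 + h\right)}$ ($j{\left(h \right)} = \frac{8}{-8 + \left(h + 1134\right) \left(\left(-36 - 35 \cdot 2^{3}\right) + h\right)} = \frac{8}{-8 + \left(1134 + h\right) \left(\left(-36 - 280\right) + h\right)} = \frac{8}{-8 + \left(1134 + h\right) \left(-316 + h\right)} = \frac{8}{-8 + \left(-316 + h\right) \left(1134 + h\right)}$)
$\frac{j{\left(89 \cdot 0 \right)}}{8511677} = \frac{8 \frac{1}{-358352 + \left(89 \cdot 0\right)^{2} + 818 \cdot 89 \cdot 0}}{8511677} = \frac{8}{-358352 + 0^{2} + 818 \cdot 0} \cdot \frac{1}{8511677} = \frac{8}{-358352 + 0 + 0} \cdot \frac{1}{8511677} = \frac{8}{-358352} \cdot \frac{1}{8511677} = 8 \left(- \frac{1}{358352}\right) \frac{1}{8511677} = \left(- \frac{1}{44794}\right) \frac{1}{8511677} = - \frac{1}{381272059538}$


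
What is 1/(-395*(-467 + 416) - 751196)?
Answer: -1/731051 ≈ -1.3679e-6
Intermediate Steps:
1/(-395*(-467 + 416) - 751196) = 1/(-395*(-51) - 751196) = 1/(20145 - 751196) = 1/(-731051) = -1/731051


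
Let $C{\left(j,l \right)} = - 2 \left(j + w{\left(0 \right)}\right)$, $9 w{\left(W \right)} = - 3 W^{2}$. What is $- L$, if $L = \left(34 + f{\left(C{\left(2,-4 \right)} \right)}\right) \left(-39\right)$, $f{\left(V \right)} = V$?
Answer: $1170$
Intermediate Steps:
$w{\left(W \right)} = - \frac{W^{2}}{3}$ ($w{\left(W \right)} = \frac{\left(-3\right) W^{2}}{9} = - \frac{W^{2}}{3}$)
$C{\left(j,l \right)} = - 2 j$ ($C{\left(j,l \right)} = - 2 \left(j - \frac{0^{2}}{3}\right) = - 2 \left(j - 0\right) = - 2 \left(j + 0\right) = - 2 j$)
$L = -1170$ ($L = \left(34 - 4\right) \left(-39\right) = 30 \left(-39\right) = -1170$)
$- L = \left(-1\right) \left(-1170\right) = 1170$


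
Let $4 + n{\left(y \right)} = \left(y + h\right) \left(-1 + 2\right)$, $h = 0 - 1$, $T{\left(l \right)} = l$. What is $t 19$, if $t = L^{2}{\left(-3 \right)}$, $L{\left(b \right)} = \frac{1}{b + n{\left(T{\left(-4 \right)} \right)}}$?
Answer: $\frac{19}{144} \approx 0.13194$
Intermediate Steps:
$h = -1$
$n{\left(y \right)} = -5 + y$ ($n{\left(y \right)} = -4 + \left(y - 1\right) \left(-1 + 2\right) = -4 + \left(-1 + y\right) 1 = -4 + \left(-1 + y\right) = -5 + y$)
$L{\left(b \right)} = \frac{1}{-9 + b}$ ($L{\left(b \right)} = \frac{1}{b - 9} = \frac{1}{-9 + b}$)
$t = \frac{1}{144}$ ($t = \left(\frac{1}{-9 - 3}\right)^{2} = \left(\frac{1}{-12}\right)^{2} = \left(- \frac{1}{12}\right)^{2} = \frac{1}{144} \approx 0.0069444$)
$t 19 = \frac{1}{144} \cdot 19 = \frac{19}{144}$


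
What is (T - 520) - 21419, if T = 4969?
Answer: -16970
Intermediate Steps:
(T - 520) - 21419 = (4969 - 520) - 21419 = 4449 - 21419 = -16970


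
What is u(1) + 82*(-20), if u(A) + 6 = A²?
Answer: -1645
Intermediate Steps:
u(A) = -6 + A²
u(1) + 82*(-20) = (-6 + 1²) + 82*(-20) = (-6 + 1) - 1640 = -5 - 1640 = -1645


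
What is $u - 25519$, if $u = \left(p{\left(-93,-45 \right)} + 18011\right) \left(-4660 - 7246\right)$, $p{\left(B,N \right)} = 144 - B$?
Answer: $-217286207$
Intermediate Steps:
$u = -217260688$ ($u = \left(\left(144 - -93\right) + 18011\right) \left(-4660 - 7246\right) = \left(\left(144 + 93\right) + 18011\right) \left(-11906\right) = \left(237 + 18011\right) \left(-11906\right) = 18248 \left(-11906\right) = -217260688$)
$u - 25519 = -217260688 - 25519 = -217286207$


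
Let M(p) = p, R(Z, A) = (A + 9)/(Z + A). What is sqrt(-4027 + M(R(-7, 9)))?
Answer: 7*I*sqrt(82) ≈ 63.388*I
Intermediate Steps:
R(Z, A) = (9 + A)/(A + Z)
sqrt(-4027 + M(R(-7, 9))) = sqrt(-4027 + (9 + 9)/(9 - 7)) = sqrt(-4027 + 18/2) = sqrt(-4027 + (1/2)*18) = sqrt(-4027 + 9) = sqrt(-4018) = 7*I*sqrt(82)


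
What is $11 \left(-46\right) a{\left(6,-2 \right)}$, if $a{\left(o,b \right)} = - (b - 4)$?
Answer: $-3036$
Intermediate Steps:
$a{\left(o,b \right)} = 4 - b$ ($a{\left(o,b \right)} = - (-4 + b) = 4 - b$)
$11 \left(-46\right) a{\left(6,-2 \right)} = 11 \left(-46\right) \left(4 - -2\right) = - 506 \left(4 + 2\right) = \left(-506\right) 6 = -3036$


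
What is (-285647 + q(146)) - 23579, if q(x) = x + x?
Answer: -308934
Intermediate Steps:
q(x) = 2*x
(-285647 + q(146)) - 23579 = (-285647 + 2*146) - 23579 = (-285647 + 292) - 23579 = -285355 - 23579 = -308934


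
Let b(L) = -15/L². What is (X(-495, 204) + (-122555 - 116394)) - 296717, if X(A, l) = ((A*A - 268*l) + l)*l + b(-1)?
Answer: 38337947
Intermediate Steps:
b(L) = -15/L²
X(A, l) = -15 + l*(A² - 267*l) (X(A, l) = ((A*A - 268*l) + l)*l - 15/(-1)² = ((A² - 268*l) + l)*l - 15*1 = (A² - 267*l)*l - 15 = l*(A² - 267*l) - 15 = -15 + l*(A² - 267*l))
(X(-495, 204) + (-122555 - 116394)) - 296717 = ((-15 - 267*204² + 204*(-495)²) + (-122555 - 116394)) - 296717 = ((-15 - 267*41616 + 204*245025) - 238949) - 296717 = ((-15 - 11111472 + 49985100) - 238949) - 296717 = (38873613 - 238949) - 296717 = 38634664 - 296717 = 38337947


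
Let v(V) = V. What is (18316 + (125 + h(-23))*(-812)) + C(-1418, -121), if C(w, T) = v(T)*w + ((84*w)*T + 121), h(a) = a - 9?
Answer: 14527051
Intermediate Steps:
h(a) = -9 + a
C(w, T) = 121 + 85*T*w (C(w, T) = T*w + ((84*w)*T + 121) = T*w + (84*T*w + 121) = T*w + (121 + 84*T*w) = 121 + 85*T*w)
(18316 + (125 + h(-23))*(-812)) + C(-1418, -121) = (18316 + (125 + (-9 - 23))*(-812)) + (121 + 85*(-121)*(-1418)) = (18316 + (125 - 32)*(-812)) + (121 + 14584130) = (18316 + 93*(-812)) + 14584251 = (18316 - 75516) + 14584251 = -57200 + 14584251 = 14527051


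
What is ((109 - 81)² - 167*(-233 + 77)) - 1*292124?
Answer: -265288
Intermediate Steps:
((109 - 81)² - 167*(-233 + 77)) - 1*292124 = (28² - 167*(-156)) - 292124 = (784 + 26052) - 292124 = 26836 - 292124 = -265288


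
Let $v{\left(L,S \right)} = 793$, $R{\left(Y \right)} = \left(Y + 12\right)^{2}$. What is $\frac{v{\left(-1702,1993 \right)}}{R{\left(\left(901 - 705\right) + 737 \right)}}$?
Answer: $\frac{793}{893025} \approx 0.00088799$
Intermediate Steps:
$R{\left(Y \right)} = \left(12 + Y\right)^{2}$
$\frac{v{\left(-1702,1993 \right)}}{R{\left(\left(901 - 705\right) + 737 \right)}} = \frac{793}{\left(12 + \left(\left(901 - 705\right) + 737\right)\right)^{2}} = \frac{793}{\left(12 + \left(196 + 737\right)\right)^{2}} = \frac{793}{\left(12 + 933\right)^{2}} = \frac{793}{945^{2}} = \frac{793}{893025}$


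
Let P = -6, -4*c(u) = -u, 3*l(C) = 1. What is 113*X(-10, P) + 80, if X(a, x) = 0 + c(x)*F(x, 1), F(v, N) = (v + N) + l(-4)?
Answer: 871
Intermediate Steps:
l(C) = ⅓ (l(C) = (⅓)*1 = ⅓)
F(v, N) = ⅓ + N + v (F(v, N) = (v + N) + ⅓ = (N + v) + ⅓ = ⅓ + N + v)
c(u) = u/4 (c(u) = -(-1)*u/4 = u/4)
X(a, x) = x*(4/3 + x)/4 (X(a, x) = 0 + (x/4)*(⅓ + 1 + x) = 0 + (x/4)*(4/3 + x) = 0 + x*(4/3 + x)/4 = x*(4/3 + x)/4)
113*X(-10, P) + 80 = 113*((1/12)*(-6)*(4 + 3*(-6))) + 80 = 113*((1/12)*(-6)*(4 - 18)) + 80 = 113*((1/12)*(-6)*(-14)) + 80 = 113*7 + 80 = 791 + 80 = 871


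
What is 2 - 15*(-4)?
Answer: 62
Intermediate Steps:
2 - 15*(-4) = 2 + 60 = 62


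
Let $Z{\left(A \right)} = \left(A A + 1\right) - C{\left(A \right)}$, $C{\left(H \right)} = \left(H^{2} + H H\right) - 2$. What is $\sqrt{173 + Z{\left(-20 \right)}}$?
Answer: $4 i \sqrt{14} \approx 14.967 i$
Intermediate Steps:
$C{\left(H \right)} = -2 + 2 H^{2}$ ($C{\left(H \right)} = \left(H^{2} + H^{2}\right) - 2 = 2 H^{2} - 2 = -2 + 2 H^{2}$)
$Z{\left(A \right)} = 3 - A^{2}$ ($Z{\left(A \right)} = \left(A A + 1\right) - \left(-2 + 2 A^{2}\right) = \left(A^{2} + 1\right) - \left(-2 + 2 A^{2}\right) = \left(1 + A^{2}\right) - \left(-2 + 2 A^{2}\right) = 3 - A^{2}$)
$\sqrt{173 + Z{\left(-20 \right)}} = \sqrt{173 + \left(3 - \left(-20\right)^{2}\right)} = \sqrt{173 + \left(3 - 400\right)} = \sqrt{173 - 397} = \sqrt{-224} = 4 i \sqrt{14}$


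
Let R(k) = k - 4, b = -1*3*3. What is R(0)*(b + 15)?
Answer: -24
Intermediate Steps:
b = -9 (b = -3*3 = -9)
R(k) = -4 + k
R(0)*(b + 15) = (-4 + 0)*(-9 + 15) = -4*6 = -24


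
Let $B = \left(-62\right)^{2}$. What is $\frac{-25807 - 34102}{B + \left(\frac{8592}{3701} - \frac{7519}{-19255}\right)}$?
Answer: $- \frac{4269280389295}{274127296999} \approx -15.574$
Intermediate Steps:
$B = 3844$
$\frac{-25807 - 34102}{B + \left(\frac{8592}{3701} - \frac{7519}{-19255}\right)} = \frac{-25807 - 34102}{3844 + \left(\frac{8592}{3701} - \frac{7519}{-19255}\right)} = - \frac{59909}{3844 + \left(8592 \cdot \frac{1}{3701} - - \frac{7519}{19255}\right)} = - \frac{59909}{3844 + \left(\frac{8592}{3701} + \frac{7519}{19255}\right)} = - \frac{59909}{3844 + \frac{193266779}{71262755}} = - \frac{59909}{\frac{274127296999}{71262755}} = \left(-59909\right) \frac{71262755}{274127296999} = - \frac{4269280389295}{274127296999}$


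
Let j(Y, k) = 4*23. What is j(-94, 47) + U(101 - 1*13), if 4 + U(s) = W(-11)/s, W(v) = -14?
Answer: 3865/44 ≈ 87.841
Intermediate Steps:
U(s) = -4 - 14/s
j(Y, k) = 92
j(-94, 47) + U(101 - 1*13) = 92 + (-4 - 14/(101 - 1*13)) = 92 + (-4 - 14/(101 - 13)) = 92 + (-4 - 14/88) = 92 + (-4 - 14*1/88) = 92 + (-4 - 7/44) = 92 - 183/44 = 3865/44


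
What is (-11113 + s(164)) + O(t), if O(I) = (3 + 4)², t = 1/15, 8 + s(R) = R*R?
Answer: 15824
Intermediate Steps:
s(R) = -8 + R² (s(R) = -8 + R*R = -8 + R²)
t = 1/15 ≈ 0.066667
O(I) = 49 (O(I) = 7² = 49)
(-11113 + s(164)) + O(t) = (-11113 + (-8 + 164²)) + 49 = (-11113 + (-8 + 26896)) + 49 = (-11113 + 26888) + 49 = 15775 + 49 = 15824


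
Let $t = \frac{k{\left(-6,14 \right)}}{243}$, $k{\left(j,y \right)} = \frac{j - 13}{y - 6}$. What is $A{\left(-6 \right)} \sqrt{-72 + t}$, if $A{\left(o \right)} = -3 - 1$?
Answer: $- \frac{i \sqrt{839922}}{27} \approx - 33.943 i$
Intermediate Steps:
$A{\left(o \right)} = -4$
$k{\left(j,y \right)} = \frac{-13 + j}{-6 + y}$
$t = - \frac{19}{1944}$ ($t = \frac{\frac{1}{-6 + 14} \left(-13 - 6\right)}{243} = \frac{1}{8} \left(-19\right) \frac{1}{243} = \left(- \frac{19}{8}\right) \frac{1}{243} = - \frac{19}{1944} \approx -0.0097737$)
$A{\left(-6 \right)} \sqrt{-72 + t} = - 4 \sqrt{-72 - \frac{19}{1944}} = - 4 \sqrt{- \frac{139987}{1944}} = - 4 \frac{i \sqrt{839922}}{108} = - \frac{i \sqrt{839922}}{27}$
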